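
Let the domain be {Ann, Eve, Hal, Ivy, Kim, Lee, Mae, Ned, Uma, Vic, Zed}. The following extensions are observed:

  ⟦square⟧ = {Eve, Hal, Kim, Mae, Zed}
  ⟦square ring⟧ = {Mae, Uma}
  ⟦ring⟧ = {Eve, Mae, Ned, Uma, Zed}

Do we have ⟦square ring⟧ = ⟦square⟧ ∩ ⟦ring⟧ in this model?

⟦square⟧ ∩ ⟦ring⟧ = {Eve, Hal, Kim, Mae, Zed} ∩ {Eve, Mae, Ned, Uma, Zed} = {Eve, Mae, Zed}
Observed ⟦square ring⟧ = {Mae, Uma}.
These differ, so the modifier is not intersective in this model.

no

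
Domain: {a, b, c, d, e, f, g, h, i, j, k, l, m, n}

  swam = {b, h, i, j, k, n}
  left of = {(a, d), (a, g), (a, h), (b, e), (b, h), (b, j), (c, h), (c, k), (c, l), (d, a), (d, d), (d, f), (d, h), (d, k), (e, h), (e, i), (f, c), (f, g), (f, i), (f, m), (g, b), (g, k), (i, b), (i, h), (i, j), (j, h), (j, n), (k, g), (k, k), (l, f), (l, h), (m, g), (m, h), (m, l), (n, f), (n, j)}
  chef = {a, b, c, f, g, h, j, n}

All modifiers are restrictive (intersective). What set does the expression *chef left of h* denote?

⟦left of h⟧ = {x : ⟨x, h⟩ ∈ ⟦left of⟧} = {a, b, c, d, e, i, j, l, m}
⟦chef⟧ = {a, b, c, f, g, h, j, n}
… ∩ ⟦left of h⟧ = {a, b, c, f, g, h, j, n} ∩ {a, b, c, d, e, i, j, l, m} = {a, b, c, j}
So ⟦chef left of h⟧ = {a, b, c, j}.

{a, b, c, j}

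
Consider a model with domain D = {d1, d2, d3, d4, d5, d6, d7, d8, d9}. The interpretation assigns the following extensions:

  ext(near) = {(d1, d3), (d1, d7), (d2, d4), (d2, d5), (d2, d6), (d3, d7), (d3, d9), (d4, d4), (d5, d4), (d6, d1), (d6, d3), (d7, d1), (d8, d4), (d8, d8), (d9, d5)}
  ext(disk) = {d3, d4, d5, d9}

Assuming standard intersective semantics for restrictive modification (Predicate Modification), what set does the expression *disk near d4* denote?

⟦near d4⟧ = {x : ⟨x, d4⟩ ∈ ⟦near⟧} = {d2, d4, d5, d8}
⟦disk⟧ = {d3, d4, d5, d9}
… ∩ ⟦near d4⟧ = {d3, d4, d5, d9} ∩ {d2, d4, d5, d8} = {d4, d5}
So ⟦disk near d4⟧ = {d4, d5}.

{d4, d5}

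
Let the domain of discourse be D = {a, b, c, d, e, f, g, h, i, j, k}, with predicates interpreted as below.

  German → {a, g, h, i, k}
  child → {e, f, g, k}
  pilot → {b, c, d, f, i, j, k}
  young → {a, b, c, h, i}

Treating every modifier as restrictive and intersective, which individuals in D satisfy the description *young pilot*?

{b, c, i}

⟦pilot⟧ = {b, c, d, f, i, j, k}
… ∩ ⟦young⟧ = {b, c, d, f, i, j, k} ∩ {a, b, c, h, i} = {b, c, i}
So ⟦young pilot⟧ = {b, c, i}.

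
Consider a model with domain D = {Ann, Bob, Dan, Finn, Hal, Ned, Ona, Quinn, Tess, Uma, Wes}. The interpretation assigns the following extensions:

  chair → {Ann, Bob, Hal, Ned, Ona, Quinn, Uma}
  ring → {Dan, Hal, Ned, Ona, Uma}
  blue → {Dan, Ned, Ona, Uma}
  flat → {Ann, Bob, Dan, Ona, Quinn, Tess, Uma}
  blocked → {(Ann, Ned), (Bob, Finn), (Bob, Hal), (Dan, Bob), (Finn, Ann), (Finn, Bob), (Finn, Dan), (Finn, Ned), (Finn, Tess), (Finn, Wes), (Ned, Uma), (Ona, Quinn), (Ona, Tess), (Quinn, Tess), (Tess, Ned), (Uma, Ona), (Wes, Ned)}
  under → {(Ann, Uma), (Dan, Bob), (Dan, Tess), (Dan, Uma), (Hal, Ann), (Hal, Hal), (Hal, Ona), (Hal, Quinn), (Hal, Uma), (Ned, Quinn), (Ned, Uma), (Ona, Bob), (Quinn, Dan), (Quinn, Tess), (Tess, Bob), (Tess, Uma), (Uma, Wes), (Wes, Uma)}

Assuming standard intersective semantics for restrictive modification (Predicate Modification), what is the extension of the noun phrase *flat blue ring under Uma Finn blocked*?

{Dan}

⟦under Uma⟧ = {x : ⟨x, Uma⟩ ∈ ⟦under⟧} = {Ann, Dan, Hal, Ned, Tess, Wes}
⟦Finn blocked⟧ = {x : ⟨Finn, x⟩ ∈ ⟦blocked⟧} = {Ann, Bob, Dan, Ned, Tess, Wes}
⟦ring⟧ = {Dan, Hal, Ned, Ona, Uma}
… ∩ ⟦under Uma⟧ = {Dan, Hal, Ned, Ona, Uma} ∩ {Ann, Dan, Hal, Ned, Tess, Wes} = {Dan, Hal, Ned}
… ∩ ⟦Finn blocked⟧ = {Dan, Hal, Ned} ∩ {Ann, Bob, Dan, Ned, Tess, Wes} = {Dan, Ned}
… ∩ ⟦flat⟧ = {Dan, Ned} ∩ {Ann, Bob, Dan, Ona, Quinn, Tess, Uma} = {Dan}
… ∩ ⟦blue⟧ = {Dan} ∩ {Dan, Ned, Ona, Uma} = {Dan}
So ⟦flat blue ring under Uma Finn blocked⟧ = {Dan}.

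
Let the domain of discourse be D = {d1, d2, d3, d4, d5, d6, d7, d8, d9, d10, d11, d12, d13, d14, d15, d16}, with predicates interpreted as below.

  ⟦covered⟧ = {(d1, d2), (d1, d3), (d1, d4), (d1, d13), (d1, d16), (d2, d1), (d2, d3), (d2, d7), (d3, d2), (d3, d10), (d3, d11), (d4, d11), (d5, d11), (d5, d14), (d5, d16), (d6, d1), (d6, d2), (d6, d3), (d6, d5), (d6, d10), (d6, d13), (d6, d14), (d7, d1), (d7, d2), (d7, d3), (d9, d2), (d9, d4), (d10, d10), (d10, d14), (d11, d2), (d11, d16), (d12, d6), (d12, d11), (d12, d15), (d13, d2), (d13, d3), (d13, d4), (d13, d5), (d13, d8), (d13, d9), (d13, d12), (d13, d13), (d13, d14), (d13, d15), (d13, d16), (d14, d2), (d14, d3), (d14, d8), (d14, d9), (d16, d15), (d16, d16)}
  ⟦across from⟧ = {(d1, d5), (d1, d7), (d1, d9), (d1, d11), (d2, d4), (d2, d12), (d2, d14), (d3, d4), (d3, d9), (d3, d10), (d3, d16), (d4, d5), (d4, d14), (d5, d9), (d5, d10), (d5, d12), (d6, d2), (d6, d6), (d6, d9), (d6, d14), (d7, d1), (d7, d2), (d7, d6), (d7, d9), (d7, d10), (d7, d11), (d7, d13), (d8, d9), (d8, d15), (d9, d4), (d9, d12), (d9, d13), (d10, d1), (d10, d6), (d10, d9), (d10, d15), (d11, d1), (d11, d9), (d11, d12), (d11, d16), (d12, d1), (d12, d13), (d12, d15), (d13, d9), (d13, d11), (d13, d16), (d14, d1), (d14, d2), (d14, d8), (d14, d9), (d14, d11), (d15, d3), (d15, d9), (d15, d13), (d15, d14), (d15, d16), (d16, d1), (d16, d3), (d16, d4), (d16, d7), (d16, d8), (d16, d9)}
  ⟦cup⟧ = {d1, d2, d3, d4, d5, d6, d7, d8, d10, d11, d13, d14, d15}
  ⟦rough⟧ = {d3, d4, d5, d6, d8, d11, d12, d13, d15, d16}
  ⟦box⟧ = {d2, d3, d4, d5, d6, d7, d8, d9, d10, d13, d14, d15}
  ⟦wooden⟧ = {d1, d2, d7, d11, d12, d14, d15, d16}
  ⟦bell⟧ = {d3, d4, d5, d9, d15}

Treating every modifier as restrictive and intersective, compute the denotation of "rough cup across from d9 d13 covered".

⟦across from d9⟧ = {x : ⟨x, d9⟩ ∈ ⟦across from⟧} = {d1, d3, d5, d6, d7, d8, d10, d11, d13, d14, d15, d16}
⟦d13 covered⟧ = {x : ⟨d13, x⟩ ∈ ⟦covered⟧} = {d2, d3, d4, d5, d8, d9, d12, d13, d14, d15, d16}
⟦cup⟧ = {d1, d2, d3, d4, d5, d6, d7, d8, d10, d11, d13, d14, d15}
… ∩ ⟦across from d9⟧ = {d1, d2, d3, d4, d5, d6, d7, d8, d10, d11, d13, d14, d15} ∩ {d1, d3, d5, d6, d7, d8, d10, d11, d13, d14, d15, d16} = {d1, d3, d5, d6, d7, d8, d10, d11, d13, d14, d15}
… ∩ ⟦d13 covered⟧ = {d1, d3, d5, d6, d7, d8, d10, d11, d13, d14, d15} ∩ {d2, d3, d4, d5, d8, d9, d12, d13, d14, d15, d16} = {d3, d5, d8, d13, d14, d15}
… ∩ ⟦rough⟧ = {d3, d5, d8, d13, d14, d15} ∩ {d3, d4, d5, d6, d8, d11, d12, d13, d15, d16} = {d3, d5, d8, d13, d15}
So ⟦rough cup across from d9 d13 covered⟧ = {d3, d5, d8, d13, d15}.

{d3, d5, d8, d13, d15}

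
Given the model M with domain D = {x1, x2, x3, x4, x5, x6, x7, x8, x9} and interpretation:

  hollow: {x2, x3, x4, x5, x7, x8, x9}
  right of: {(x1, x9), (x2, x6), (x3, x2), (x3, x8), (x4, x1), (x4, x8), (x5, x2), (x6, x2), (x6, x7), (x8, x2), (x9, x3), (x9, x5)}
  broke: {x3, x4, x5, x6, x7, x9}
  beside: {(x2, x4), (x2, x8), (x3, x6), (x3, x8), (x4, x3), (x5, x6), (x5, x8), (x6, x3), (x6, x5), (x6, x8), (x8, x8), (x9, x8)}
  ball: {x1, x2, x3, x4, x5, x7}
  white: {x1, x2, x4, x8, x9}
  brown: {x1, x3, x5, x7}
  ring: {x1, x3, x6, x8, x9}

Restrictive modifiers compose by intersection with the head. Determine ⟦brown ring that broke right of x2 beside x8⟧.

⟦that broke⟧ = ⟦broke⟧ = {x3, x4, x5, x6, x7, x9}
⟦right of x2⟧ = {x : ⟨x, x2⟩ ∈ ⟦right of⟧} = {x3, x5, x6, x8}
⟦beside x8⟧ = {x : ⟨x, x8⟩ ∈ ⟦beside⟧} = {x2, x3, x5, x6, x8, x9}
⟦ring⟧ = {x1, x3, x6, x8, x9}
… ∩ ⟦that broke⟧ = {x1, x3, x6, x8, x9} ∩ {x3, x4, x5, x6, x7, x9} = {x3, x6, x9}
… ∩ ⟦right of x2⟧ = {x3, x6, x9} ∩ {x3, x5, x6, x8} = {x3, x6}
… ∩ ⟦beside x8⟧ = {x3, x6} ∩ {x2, x3, x5, x6, x8, x9} = {x3, x6}
… ∩ ⟦brown⟧ = {x3, x6} ∩ {x1, x3, x5, x7} = {x3}
So ⟦brown ring that broke right of x2 beside x8⟧ = {x3}.

{x3}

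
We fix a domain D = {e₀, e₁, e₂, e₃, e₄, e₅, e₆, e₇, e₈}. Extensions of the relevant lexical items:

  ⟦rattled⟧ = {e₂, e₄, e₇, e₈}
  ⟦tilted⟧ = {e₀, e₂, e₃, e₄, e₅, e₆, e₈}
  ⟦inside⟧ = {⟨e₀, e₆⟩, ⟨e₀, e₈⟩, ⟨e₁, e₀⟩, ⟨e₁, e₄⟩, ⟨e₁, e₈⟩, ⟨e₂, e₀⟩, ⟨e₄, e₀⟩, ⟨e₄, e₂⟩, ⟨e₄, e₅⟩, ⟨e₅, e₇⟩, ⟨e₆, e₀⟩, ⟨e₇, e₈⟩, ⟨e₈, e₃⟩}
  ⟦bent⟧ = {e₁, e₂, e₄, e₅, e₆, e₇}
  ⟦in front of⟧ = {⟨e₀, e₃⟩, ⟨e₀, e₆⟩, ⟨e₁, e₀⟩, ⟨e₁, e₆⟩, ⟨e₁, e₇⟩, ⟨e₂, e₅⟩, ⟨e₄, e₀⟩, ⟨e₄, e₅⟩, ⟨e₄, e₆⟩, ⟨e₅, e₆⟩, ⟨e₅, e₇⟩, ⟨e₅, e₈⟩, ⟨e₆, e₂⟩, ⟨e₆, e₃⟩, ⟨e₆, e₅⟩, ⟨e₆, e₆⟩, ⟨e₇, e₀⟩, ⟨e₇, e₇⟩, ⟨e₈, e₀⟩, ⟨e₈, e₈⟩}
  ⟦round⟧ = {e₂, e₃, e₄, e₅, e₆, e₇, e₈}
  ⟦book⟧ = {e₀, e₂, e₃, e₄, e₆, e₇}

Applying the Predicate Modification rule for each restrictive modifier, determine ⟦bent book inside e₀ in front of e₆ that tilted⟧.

{e₄, e₆}

⟦inside e₀⟧ = {x : ⟨x, e₀⟩ ∈ ⟦inside⟧} = {e₁, e₂, e₄, e₆}
⟦in front of e₆⟧ = {x : ⟨x, e₆⟩ ∈ ⟦in front of⟧} = {e₀, e₁, e₄, e₅, e₆}
⟦that tilted⟧ = ⟦tilted⟧ = {e₀, e₂, e₃, e₄, e₅, e₆, e₈}
⟦book⟧ = {e₀, e₂, e₃, e₄, e₆, e₇}
… ∩ ⟦inside e₀⟧ = {e₀, e₂, e₃, e₄, e₆, e₇} ∩ {e₁, e₂, e₄, e₆} = {e₂, e₄, e₆}
… ∩ ⟦in front of e₆⟧ = {e₂, e₄, e₆} ∩ {e₀, e₁, e₄, e₅, e₆} = {e₄, e₆}
… ∩ ⟦that tilted⟧ = {e₄, e₆} ∩ {e₀, e₂, e₃, e₄, e₅, e₆, e₈} = {e₄, e₆}
… ∩ ⟦bent⟧ = {e₄, e₆} ∩ {e₁, e₂, e₄, e₅, e₆, e₇} = {e₄, e₆}
So ⟦bent book inside e₀ in front of e₆ that tilted⟧ = {e₄, e₆}.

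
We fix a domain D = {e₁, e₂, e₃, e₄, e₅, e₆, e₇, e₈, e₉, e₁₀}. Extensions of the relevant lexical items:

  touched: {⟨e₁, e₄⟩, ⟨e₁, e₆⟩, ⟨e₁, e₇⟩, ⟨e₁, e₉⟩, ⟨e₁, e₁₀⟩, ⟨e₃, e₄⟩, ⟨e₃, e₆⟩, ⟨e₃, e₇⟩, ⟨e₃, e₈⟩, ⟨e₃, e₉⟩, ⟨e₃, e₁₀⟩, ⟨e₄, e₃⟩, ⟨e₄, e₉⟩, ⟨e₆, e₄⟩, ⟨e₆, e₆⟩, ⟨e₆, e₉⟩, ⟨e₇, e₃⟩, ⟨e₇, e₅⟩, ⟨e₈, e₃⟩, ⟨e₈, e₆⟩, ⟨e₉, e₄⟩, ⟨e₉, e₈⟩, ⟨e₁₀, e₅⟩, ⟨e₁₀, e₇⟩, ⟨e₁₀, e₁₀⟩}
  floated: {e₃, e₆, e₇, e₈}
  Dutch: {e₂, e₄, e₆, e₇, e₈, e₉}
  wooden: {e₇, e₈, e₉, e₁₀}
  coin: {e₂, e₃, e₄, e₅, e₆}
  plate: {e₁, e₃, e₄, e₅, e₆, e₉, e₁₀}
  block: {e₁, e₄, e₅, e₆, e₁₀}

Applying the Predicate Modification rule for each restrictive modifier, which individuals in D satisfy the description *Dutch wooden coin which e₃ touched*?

{}

⟦which e₃ touched⟧ = {x : ⟨e₃, x⟩ ∈ ⟦touched⟧} = {e₄, e₆, e₇, e₈, e₉, e₁₀}
⟦coin⟧ = {e₂, e₃, e₄, e₅, e₆}
… ∩ ⟦which e₃ touched⟧ = {e₂, e₃, e₄, e₅, e₆} ∩ {e₄, e₆, e₇, e₈, e₉, e₁₀} = {e₄, e₆}
… ∩ ⟦Dutch⟧ = {e₄, e₆} ∩ {e₂, e₄, e₆, e₇, e₈, e₉} = {e₄, e₆}
… ∩ ⟦wooden⟧ = {e₄, e₆} ∩ {e₇, e₈, e₉, e₁₀} = ∅
So ⟦Dutch wooden coin which e₃ touched⟧ = {}.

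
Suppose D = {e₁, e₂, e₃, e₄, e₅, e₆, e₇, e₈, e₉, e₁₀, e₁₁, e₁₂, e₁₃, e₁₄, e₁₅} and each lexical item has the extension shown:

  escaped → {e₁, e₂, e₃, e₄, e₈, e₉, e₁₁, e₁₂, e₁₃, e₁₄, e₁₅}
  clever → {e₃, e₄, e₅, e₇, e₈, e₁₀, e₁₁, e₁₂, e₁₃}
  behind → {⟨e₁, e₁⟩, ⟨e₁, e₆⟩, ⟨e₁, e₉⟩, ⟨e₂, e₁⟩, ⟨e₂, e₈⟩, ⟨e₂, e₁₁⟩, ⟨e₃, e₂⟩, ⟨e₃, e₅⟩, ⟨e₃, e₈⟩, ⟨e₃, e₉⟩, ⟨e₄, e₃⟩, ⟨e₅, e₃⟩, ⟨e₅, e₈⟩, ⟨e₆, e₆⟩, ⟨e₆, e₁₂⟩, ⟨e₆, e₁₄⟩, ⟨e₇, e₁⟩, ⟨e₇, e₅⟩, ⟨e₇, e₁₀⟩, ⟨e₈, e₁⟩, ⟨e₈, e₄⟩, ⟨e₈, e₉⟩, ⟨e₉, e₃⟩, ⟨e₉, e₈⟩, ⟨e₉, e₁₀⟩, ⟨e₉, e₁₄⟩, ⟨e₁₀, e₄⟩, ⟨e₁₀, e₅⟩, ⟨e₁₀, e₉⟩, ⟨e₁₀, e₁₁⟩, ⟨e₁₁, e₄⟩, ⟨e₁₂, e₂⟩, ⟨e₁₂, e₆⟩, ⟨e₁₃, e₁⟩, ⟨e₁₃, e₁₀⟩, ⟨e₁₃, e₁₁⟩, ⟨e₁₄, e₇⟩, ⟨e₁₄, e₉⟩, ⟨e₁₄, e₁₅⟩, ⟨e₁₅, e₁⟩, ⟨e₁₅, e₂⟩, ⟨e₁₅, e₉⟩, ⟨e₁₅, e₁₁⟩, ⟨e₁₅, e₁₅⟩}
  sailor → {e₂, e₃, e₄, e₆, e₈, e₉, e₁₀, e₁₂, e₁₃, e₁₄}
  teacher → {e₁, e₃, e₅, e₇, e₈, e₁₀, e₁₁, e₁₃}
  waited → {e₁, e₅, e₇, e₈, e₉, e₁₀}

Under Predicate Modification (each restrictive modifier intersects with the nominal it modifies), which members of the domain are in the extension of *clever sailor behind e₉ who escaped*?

{e₃, e₈}

⟦behind e₉⟧ = {x : ⟨x, e₉⟩ ∈ ⟦behind⟧} = {e₁, e₃, e₈, e₁₀, e₁₄, e₁₅}
⟦who escaped⟧ = ⟦escaped⟧ = {e₁, e₂, e₃, e₄, e₈, e₉, e₁₁, e₁₂, e₁₃, e₁₄, e₁₅}
⟦sailor⟧ = {e₂, e₃, e₄, e₆, e₈, e₉, e₁₀, e₁₂, e₁₃, e₁₄}
… ∩ ⟦behind e₉⟧ = {e₂, e₃, e₄, e₆, e₈, e₉, e₁₀, e₁₂, e₁₃, e₁₄} ∩ {e₁, e₃, e₈, e₁₀, e₁₄, e₁₅} = {e₃, e₈, e₁₀, e₁₄}
… ∩ ⟦who escaped⟧ = {e₃, e₈, e₁₀, e₁₄} ∩ {e₁, e₂, e₃, e₄, e₈, e₉, e₁₁, e₁₂, e₁₃, e₁₄, e₁₅} = {e₃, e₈, e₁₄}
… ∩ ⟦clever⟧ = {e₃, e₈, e₁₄} ∩ {e₃, e₄, e₅, e₇, e₈, e₁₀, e₁₁, e₁₂, e₁₃} = {e₃, e₈}
So ⟦clever sailor behind e₉ who escaped⟧ = {e₃, e₈}.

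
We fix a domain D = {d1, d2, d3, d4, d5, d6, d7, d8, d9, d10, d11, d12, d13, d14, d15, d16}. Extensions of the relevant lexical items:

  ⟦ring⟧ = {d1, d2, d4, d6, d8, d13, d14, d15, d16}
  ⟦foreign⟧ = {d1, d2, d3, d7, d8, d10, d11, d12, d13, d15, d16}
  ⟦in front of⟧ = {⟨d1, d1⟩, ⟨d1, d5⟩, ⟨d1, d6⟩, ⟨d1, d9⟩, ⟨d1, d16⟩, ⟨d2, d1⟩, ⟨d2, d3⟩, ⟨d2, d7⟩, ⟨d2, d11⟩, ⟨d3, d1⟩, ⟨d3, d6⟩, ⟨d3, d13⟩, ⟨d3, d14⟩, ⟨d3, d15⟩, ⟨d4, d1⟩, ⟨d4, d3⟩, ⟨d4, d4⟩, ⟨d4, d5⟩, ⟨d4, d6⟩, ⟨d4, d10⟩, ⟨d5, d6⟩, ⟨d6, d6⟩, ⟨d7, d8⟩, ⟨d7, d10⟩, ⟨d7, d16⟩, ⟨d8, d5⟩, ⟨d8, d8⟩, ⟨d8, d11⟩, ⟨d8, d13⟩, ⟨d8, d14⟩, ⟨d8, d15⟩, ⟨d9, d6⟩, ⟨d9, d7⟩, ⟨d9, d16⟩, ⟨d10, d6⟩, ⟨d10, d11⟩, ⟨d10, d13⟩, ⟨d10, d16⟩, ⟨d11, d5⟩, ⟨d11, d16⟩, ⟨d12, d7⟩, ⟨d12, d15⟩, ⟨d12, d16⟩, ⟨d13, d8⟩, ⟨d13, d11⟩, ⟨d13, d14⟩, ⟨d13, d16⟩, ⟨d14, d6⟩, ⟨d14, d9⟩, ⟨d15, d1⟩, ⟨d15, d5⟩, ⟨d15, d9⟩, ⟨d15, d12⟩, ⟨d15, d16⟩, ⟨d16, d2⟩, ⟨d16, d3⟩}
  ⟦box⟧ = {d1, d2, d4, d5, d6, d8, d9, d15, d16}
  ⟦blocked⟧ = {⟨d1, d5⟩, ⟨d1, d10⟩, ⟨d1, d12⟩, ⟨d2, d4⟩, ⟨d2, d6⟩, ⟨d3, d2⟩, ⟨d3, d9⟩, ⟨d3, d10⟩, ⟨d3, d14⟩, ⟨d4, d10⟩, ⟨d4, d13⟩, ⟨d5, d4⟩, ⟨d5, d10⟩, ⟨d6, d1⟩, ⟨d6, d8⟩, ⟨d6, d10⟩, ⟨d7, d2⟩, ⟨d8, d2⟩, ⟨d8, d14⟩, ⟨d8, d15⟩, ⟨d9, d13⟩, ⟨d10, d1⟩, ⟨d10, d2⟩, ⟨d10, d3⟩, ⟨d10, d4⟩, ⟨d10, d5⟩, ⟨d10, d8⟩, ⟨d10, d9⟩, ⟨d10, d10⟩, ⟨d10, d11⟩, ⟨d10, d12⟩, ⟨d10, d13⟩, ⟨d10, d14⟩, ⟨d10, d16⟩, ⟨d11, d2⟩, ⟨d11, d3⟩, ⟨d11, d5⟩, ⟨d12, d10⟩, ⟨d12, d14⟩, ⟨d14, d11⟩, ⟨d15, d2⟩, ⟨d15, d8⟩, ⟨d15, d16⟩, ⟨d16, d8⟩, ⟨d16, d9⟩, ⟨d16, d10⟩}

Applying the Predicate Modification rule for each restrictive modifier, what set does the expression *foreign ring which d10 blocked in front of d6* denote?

⟦which d10 blocked⟧ = {x : ⟨d10, x⟩ ∈ ⟦blocked⟧} = {d1, d2, d3, d4, d5, d8, d9, d10, d11, d12, d13, d14, d16}
⟦in front of d6⟧ = {x : ⟨x, d6⟩ ∈ ⟦in front of⟧} = {d1, d3, d4, d5, d6, d9, d10, d14}
⟦ring⟧ = {d1, d2, d4, d6, d8, d13, d14, d15, d16}
… ∩ ⟦which d10 blocked⟧ = {d1, d2, d4, d6, d8, d13, d14, d15, d16} ∩ {d1, d2, d3, d4, d5, d8, d9, d10, d11, d12, d13, d14, d16} = {d1, d2, d4, d8, d13, d14, d16}
… ∩ ⟦in front of d6⟧ = {d1, d2, d4, d8, d13, d14, d16} ∩ {d1, d3, d4, d5, d6, d9, d10, d14} = {d1, d4, d14}
… ∩ ⟦foreign⟧ = {d1, d4, d14} ∩ {d1, d2, d3, d7, d8, d10, d11, d12, d13, d15, d16} = {d1}
So ⟦foreign ring which d10 blocked in front of d6⟧ = {d1}.

{d1}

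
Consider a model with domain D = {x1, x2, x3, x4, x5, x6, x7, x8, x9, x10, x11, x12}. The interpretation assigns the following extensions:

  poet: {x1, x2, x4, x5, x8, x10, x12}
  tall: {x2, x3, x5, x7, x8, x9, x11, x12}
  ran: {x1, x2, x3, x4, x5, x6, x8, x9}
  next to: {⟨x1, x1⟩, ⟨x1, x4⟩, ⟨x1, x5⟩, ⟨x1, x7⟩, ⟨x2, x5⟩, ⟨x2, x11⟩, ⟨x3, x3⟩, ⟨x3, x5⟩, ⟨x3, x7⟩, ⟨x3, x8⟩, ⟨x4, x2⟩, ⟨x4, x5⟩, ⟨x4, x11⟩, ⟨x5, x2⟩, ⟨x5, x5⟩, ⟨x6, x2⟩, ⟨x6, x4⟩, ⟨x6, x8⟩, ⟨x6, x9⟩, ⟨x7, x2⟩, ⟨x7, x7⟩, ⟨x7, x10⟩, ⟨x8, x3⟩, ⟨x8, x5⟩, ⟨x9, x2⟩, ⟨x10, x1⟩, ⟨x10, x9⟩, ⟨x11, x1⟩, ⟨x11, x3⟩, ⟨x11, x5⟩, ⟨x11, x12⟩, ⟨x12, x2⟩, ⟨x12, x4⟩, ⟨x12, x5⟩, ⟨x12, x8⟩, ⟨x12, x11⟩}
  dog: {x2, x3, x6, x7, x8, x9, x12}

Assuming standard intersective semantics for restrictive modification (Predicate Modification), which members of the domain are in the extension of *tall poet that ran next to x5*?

{x2, x5, x8}

⟦that ran⟧ = ⟦ran⟧ = {x1, x2, x3, x4, x5, x6, x8, x9}
⟦next to x5⟧ = {x : ⟨x, x5⟩ ∈ ⟦next to⟧} = {x1, x2, x3, x4, x5, x8, x11, x12}
⟦poet⟧ = {x1, x2, x4, x5, x8, x10, x12}
… ∩ ⟦that ran⟧ = {x1, x2, x4, x5, x8, x10, x12} ∩ {x1, x2, x3, x4, x5, x6, x8, x9} = {x1, x2, x4, x5, x8}
… ∩ ⟦next to x5⟧ = {x1, x2, x4, x5, x8} ∩ {x1, x2, x3, x4, x5, x8, x11, x12} = {x1, x2, x4, x5, x8}
… ∩ ⟦tall⟧ = {x1, x2, x4, x5, x8} ∩ {x2, x3, x5, x7, x8, x9, x11, x12} = {x2, x5, x8}
So ⟦tall poet that ran next to x5⟧ = {x2, x5, x8}.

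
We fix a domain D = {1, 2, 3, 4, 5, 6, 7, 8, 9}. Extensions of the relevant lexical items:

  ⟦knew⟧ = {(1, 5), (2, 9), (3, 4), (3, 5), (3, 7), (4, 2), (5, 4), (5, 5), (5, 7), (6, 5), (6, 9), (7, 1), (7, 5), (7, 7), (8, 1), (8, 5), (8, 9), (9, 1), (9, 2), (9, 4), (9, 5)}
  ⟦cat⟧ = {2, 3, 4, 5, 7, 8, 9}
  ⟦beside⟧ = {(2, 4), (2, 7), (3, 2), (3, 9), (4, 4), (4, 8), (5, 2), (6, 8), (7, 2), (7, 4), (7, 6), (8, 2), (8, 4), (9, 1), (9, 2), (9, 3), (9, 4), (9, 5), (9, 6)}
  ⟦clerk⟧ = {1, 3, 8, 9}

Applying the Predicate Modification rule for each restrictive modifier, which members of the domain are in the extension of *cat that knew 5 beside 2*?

⟦that knew 5⟧ = {x : ⟨x, 5⟩ ∈ ⟦knew⟧} = {1, 3, 5, 6, 7, 8, 9}
⟦beside 2⟧ = {x : ⟨x, 2⟩ ∈ ⟦beside⟧} = {3, 5, 7, 8, 9}
⟦cat⟧ = {2, 3, 4, 5, 7, 8, 9}
… ∩ ⟦that knew 5⟧ = {2, 3, 4, 5, 7, 8, 9} ∩ {1, 3, 5, 6, 7, 8, 9} = {3, 5, 7, 8, 9}
… ∩ ⟦beside 2⟧ = {3, 5, 7, 8, 9} ∩ {3, 5, 7, 8, 9} = {3, 5, 7, 8, 9}
So ⟦cat that knew 5 beside 2⟧ = {3, 5, 7, 8, 9}.

{3, 5, 7, 8, 9}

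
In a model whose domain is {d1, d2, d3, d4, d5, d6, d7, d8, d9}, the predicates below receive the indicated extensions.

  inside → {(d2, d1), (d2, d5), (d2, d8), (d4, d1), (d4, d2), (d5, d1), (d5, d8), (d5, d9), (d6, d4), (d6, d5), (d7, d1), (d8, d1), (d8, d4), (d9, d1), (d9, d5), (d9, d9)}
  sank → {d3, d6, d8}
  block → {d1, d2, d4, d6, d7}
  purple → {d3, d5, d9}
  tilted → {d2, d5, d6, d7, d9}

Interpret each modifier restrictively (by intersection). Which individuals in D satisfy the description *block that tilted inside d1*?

{d2, d7}

⟦that tilted⟧ = ⟦tilted⟧ = {d2, d5, d6, d7, d9}
⟦inside d1⟧ = {x : ⟨x, d1⟩ ∈ ⟦inside⟧} = {d2, d4, d5, d7, d8, d9}
⟦block⟧ = {d1, d2, d4, d6, d7}
… ∩ ⟦that tilted⟧ = {d1, d2, d4, d6, d7} ∩ {d2, d5, d6, d7, d9} = {d2, d6, d7}
… ∩ ⟦inside d1⟧ = {d2, d6, d7} ∩ {d2, d4, d5, d7, d8, d9} = {d2, d7}
So ⟦block that tilted inside d1⟧ = {d2, d7}.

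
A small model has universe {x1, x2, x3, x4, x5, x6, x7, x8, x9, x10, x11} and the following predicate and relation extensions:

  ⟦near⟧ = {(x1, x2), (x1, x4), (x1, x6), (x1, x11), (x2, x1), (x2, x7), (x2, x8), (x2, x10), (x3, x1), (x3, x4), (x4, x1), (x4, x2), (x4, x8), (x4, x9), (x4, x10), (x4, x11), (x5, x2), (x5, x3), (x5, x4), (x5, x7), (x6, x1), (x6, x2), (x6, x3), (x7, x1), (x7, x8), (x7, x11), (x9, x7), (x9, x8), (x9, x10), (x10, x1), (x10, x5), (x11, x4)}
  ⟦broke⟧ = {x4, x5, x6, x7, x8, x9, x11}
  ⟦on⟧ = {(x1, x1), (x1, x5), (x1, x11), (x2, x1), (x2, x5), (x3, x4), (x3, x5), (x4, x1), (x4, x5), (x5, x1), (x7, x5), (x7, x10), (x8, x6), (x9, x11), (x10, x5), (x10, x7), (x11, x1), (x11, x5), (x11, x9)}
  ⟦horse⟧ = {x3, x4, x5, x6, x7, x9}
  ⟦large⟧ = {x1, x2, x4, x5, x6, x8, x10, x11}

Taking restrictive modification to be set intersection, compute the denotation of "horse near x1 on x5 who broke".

⟦near x1⟧ = {x : ⟨x, x1⟩ ∈ ⟦near⟧} = {x2, x3, x4, x6, x7, x10}
⟦on x5⟧ = {x : ⟨x, x5⟩ ∈ ⟦on⟧} = {x1, x2, x3, x4, x7, x10, x11}
⟦who broke⟧ = ⟦broke⟧ = {x4, x5, x6, x7, x8, x9, x11}
⟦horse⟧ = {x3, x4, x5, x6, x7, x9}
… ∩ ⟦near x1⟧ = {x3, x4, x5, x6, x7, x9} ∩ {x2, x3, x4, x6, x7, x10} = {x3, x4, x6, x7}
… ∩ ⟦on x5⟧ = {x3, x4, x6, x7} ∩ {x1, x2, x3, x4, x7, x10, x11} = {x3, x4, x7}
… ∩ ⟦who broke⟧ = {x3, x4, x7} ∩ {x4, x5, x6, x7, x8, x9, x11} = {x4, x7}
So ⟦horse near x1 on x5 who broke⟧ = {x4, x7}.

{x4, x7}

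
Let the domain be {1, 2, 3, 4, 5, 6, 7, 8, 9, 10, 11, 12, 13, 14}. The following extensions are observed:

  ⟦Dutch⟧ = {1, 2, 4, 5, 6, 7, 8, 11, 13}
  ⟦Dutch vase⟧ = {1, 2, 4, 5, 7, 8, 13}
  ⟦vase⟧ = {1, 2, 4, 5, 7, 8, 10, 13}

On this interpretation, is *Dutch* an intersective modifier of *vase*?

yes

⟦Dutch⟧ ∩ ⟦vase⟧ = {1, 2, 4, 5, 6, 7, 8, 11, 13} ∩ {1, 2, 4, 5, 7, 8, 10, 13} = {1, 2, 4, 5, 7, 8, 13}
Observed ⟦Dutch vase⟧ = {1, 2, 4, 5, 7, 8, 13}.
These coincide, so the modifier is intersective here.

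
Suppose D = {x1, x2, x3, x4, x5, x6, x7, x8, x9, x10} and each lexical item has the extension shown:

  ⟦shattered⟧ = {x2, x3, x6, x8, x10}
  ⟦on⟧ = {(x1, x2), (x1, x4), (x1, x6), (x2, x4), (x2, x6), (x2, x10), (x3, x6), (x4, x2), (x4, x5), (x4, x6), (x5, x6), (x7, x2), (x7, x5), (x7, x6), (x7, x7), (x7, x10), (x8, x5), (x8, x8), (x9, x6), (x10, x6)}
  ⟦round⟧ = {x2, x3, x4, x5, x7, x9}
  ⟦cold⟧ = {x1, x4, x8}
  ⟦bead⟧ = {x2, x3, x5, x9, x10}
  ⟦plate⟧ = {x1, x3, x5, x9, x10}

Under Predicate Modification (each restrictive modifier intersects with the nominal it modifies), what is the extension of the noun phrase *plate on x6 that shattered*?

{x3, x10}

⟦on x6⟧ = {x : ⟨x, x6⟩ ∈ ⟦on⟧} = {x1, x2, x3, x4, x5, x7, x9, x10}
⟦that shattered⟧ = ⟦shattered⟧ = {x2, x3, x6, x8, x10}
⟦plate⟧ = {x1, x3, x5, x9, x10}
… ∩ ⟦on x6⟧ = {x1, x3, x5, x9, x10} ∩ {x1, x2, x3, x4, x5, x7, x9, x10} = {x1, x3, x5, x9, x10}
… ∩ ⟦that shattered⟧ = {x1, x3, x5, x9, x10} ∩ {x2, x3, x6, x8, x10} = {x3, x10}
So ⟦plate on x6 that shattered⟧ = {x3, x10}.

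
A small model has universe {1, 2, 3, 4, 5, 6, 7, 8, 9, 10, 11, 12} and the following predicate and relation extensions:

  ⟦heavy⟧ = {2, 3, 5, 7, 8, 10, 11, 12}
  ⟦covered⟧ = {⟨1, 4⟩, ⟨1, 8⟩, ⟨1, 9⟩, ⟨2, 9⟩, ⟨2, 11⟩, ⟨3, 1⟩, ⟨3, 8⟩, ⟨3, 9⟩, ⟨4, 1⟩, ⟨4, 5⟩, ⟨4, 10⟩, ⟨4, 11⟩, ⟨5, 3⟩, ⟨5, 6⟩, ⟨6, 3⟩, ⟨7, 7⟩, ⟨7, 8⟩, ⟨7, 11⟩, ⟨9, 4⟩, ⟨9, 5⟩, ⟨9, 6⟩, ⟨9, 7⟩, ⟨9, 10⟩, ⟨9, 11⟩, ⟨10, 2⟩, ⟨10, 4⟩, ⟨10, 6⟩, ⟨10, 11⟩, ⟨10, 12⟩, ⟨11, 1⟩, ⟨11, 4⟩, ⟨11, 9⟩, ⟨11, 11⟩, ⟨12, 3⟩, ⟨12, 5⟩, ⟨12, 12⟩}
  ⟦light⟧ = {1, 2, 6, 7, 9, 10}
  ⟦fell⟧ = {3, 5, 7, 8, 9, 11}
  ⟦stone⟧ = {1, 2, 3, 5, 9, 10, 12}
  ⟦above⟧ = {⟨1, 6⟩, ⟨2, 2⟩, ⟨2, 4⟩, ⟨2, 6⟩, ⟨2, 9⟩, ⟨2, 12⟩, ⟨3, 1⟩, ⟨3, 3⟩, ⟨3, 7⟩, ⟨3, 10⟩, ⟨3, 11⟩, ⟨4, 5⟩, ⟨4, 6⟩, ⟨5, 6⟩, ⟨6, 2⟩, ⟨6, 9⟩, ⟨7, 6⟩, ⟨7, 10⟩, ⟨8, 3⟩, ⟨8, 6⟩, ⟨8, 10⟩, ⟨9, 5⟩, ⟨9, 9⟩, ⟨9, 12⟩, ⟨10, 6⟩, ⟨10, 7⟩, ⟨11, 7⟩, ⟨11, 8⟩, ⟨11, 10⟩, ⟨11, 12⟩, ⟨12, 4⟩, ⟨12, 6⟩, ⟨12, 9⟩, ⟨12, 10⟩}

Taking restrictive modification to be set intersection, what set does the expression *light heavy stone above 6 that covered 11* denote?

⟦above 6⟧ = {x : ⟨x, 6⟩ ∈ ⟦above⟧} = {1, 2, 4, 5, 7, 8, 10, 12}
⟦that covered 11⟧ = {x : ⟨x, 11⟩ ∈ ⟦covered⟧} = {2, 4, 7, 9, 10, 11}
⟦stone⟧ = {1, 2, 3, 5, 9, 10, 12}
… ∩ ⟦above 6⟧ = {1, 2, 3, 5, 9, 10, 12} ∩ {1, 2, 4, 5, 7, 8, 10, 12} = {1, 2, 5, 10, 12}
… ∩ ⟦that covered 11⟧ = {1, 2, 5, 10, 12} ∩ {2, 4, 7, 9, 10, 11} = {2, 10}
… ∩ ⟦light⟧ = {2, 10} ∩ {1, 2, 6, 7, 9, 10} = {2, 10}
… ∩ ⟦heavy⟧ = {2, 10} ∩ {2, 3, 5, 7, 8, 10, 11, 12} = {2, 10}
So ⟦light heavy stone above 6 that covered 11⟧ = {2, 10}.

{2, 10}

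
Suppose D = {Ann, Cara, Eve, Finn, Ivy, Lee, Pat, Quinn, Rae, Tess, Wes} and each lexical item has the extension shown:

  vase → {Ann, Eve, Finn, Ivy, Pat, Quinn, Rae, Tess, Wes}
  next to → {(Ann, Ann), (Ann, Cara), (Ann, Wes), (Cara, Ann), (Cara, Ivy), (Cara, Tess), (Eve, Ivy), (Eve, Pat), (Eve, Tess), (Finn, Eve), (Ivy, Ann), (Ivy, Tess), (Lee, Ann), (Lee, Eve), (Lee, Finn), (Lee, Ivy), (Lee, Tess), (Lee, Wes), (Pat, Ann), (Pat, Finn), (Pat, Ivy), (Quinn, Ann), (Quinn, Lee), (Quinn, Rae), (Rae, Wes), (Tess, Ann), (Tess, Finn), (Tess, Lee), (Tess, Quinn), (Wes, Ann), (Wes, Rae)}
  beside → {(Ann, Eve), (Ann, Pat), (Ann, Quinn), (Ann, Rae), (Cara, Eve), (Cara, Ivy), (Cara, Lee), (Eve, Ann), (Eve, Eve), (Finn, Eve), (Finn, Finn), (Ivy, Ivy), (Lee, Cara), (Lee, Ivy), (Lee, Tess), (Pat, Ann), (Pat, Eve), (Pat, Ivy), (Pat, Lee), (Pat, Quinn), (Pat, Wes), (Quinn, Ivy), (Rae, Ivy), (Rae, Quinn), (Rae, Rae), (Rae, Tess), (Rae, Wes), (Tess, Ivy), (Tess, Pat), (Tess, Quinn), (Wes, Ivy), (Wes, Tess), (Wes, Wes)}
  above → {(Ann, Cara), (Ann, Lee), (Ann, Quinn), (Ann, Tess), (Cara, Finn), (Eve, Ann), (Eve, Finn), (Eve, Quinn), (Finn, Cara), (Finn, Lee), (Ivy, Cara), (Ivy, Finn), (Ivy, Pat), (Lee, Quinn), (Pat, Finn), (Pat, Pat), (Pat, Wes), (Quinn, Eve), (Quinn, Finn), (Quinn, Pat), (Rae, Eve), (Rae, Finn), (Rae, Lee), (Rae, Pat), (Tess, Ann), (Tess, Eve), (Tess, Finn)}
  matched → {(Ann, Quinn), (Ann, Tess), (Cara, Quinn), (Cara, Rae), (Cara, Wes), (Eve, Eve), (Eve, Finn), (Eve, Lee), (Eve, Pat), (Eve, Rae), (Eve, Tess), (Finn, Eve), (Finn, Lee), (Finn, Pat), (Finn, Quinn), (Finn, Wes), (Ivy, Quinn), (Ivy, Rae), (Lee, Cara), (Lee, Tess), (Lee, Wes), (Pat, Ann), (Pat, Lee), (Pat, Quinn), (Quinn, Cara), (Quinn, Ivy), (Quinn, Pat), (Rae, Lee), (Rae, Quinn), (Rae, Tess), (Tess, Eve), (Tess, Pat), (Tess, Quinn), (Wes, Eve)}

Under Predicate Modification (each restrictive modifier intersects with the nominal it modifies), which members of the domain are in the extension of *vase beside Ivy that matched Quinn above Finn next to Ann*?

⟦beside Ivy⟧ = {x : ⟨x, Ivy⟩ ∈ ⟦beside⟧} = {Cara, Ivy, Lee, Pat, Quinn, Rae, Tess, Wes}
⟦that matched Quinn⟧ = {x : ⟨x, Quinn⟩ ∈ ⟦matched⟧} = {Ann, Cara, Finn, Ivy, Pat, Rae, Tess}
⟦above Finn⟧ = {x : ⟨x, Finn⟩ ∈ ⟦above⟧} = {Cara, Eve, Ivy, Pat, Quinn, Rae, Tess}
⟦next to Ann⟧ = {x : ⟨x, Ann⟩ ∈ ⟦next to⟧} = {Ann, Cara, Ivy, Lee, Pat, Quinn, Tess, Wes}
⟦vase⟧ = {Ann, Eve, Finn, Ivy, Pat, Quinn, Rae, Tess, Wes}
… ∩ ⟦beside Ivy⟧ = {Ann, Eve, Finn, Ivy, Pat, Quinn, Rae, Tess, Wes} ∩ {Cara, Ivy, Lee, Pat, Quinn, Rae, Tess, Wes} = {Ivy, Pat, Quinn, Rae, Tess, Wes}
… ∩ ⟦that matched Quinn⟧ = {Ivy, Pat, Quinn, Rae, Tess, Wes} ∩ {Ann, Cara, Finn, Ivy, Pat, Rae, Tess} = {Ivy, Pat, Rae, Tess}
… ∩ ⟦above Finn⟧ = {Ivy, Pat, Rae, Tess} ∩ {Cara, Eve, Ivy, Pat, Quinn, Rae, Tess} = {Ivy, Pat, Rae, Tess}
… ∩ ⟦next to Ann⟧ = {Ivy, Pat, Rae, Tess} ∩ {Ann, Cara, Ivy, Lee, Pat, Quinn, Tess, Wes} = {Ivy, Pat, Tess}
So ⟦vase beside Ivy that matched Quinn above Finn next to Ann⟧ = {Ivy, Pat, Tess}.

{Ivy, Pat, Tess}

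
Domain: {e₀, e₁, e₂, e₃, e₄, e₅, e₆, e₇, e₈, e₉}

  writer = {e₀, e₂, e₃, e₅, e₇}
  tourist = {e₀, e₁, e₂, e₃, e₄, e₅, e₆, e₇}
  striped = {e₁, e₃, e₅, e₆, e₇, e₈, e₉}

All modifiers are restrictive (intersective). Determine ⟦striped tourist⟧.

{e₁, e₃, e₅, e₆, e₇}

⟦tourist⟧ = {e₀, e₁, e₂, e₃, e₄, e₅, e₆, e₇}
… ∩ ⟦striped⟧ = {e₀, e₁, e₂, e₃, e₄, e₅, e₆, e₇} ∩ {e₁, e₃, e₅, e₆, e₇, e₈, e₉} = {e₁, e₃, e₅, e₆, e₇}
So ⟦striped tourist⟧ = {e₁, e₃, e₅, e₆, e₇}.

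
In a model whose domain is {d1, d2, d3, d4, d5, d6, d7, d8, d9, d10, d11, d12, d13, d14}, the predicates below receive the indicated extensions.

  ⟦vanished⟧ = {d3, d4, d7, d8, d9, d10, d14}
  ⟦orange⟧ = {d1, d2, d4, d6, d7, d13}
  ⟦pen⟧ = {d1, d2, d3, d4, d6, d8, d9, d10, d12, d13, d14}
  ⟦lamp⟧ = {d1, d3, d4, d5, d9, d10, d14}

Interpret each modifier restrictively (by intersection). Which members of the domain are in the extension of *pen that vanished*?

{d3, d4, d8, d9, d10, d14}

⟦that vanished⟧ = ⟦vanished⟧ = {d3, d4, d7, d8, d9, d10, d14}
⟦pen⟧ = {d1, d2, d3, d4, d6, d8, d9, d10, d12, d13, d14}
… ∩ ⟦that vanished⟧ = {d1, d2, d3, d4, d6, d8, d9, d10, d12, d13, d14} ∩ {d3, d4, d7, d8, d9, d10, d14} = {d3, d4, d8, d9, d10, d14}
So ⟦pen that vanished⟧ = {d3, d4, d8, d9, d10, d14}.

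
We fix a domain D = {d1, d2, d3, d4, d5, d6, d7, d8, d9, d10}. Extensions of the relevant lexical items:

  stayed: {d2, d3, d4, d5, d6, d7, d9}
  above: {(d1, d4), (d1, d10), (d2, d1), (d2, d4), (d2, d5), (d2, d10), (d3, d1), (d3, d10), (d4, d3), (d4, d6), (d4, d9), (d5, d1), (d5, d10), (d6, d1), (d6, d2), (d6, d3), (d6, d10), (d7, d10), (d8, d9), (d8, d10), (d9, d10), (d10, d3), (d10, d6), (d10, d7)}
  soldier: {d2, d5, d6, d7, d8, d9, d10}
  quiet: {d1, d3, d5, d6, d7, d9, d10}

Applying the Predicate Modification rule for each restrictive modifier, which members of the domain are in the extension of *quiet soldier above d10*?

⟦above d10⟧ = {x : ⟨x, d10⟩ ∈ ⟦above⟧} = {d1, d2, d3, d5, d6, d7, d8, d9}
⟦soldier⟧ = {d2, d5, d6, d7, d8, d9, d10}
… ∩ ⟦above d10⟧ = {d2, d5, d6, d7, d8, d9, d10} ∩ {d1, d2, d3, d5, d6, d7, d8, d9} = {d2, d5, d6, d7, d8, d9}
… ∩ ⟦quiet⟧ = {d2, d5, d6, d7, d8, d9} ∩ {d1, d3, d5, d6, d7, d9, d10} = {d5, d6, d7, d9}
So ⟦quiet soldier above d10⟧ = {d5, d6, d7, d9}.

{d5, d6, d7, d9}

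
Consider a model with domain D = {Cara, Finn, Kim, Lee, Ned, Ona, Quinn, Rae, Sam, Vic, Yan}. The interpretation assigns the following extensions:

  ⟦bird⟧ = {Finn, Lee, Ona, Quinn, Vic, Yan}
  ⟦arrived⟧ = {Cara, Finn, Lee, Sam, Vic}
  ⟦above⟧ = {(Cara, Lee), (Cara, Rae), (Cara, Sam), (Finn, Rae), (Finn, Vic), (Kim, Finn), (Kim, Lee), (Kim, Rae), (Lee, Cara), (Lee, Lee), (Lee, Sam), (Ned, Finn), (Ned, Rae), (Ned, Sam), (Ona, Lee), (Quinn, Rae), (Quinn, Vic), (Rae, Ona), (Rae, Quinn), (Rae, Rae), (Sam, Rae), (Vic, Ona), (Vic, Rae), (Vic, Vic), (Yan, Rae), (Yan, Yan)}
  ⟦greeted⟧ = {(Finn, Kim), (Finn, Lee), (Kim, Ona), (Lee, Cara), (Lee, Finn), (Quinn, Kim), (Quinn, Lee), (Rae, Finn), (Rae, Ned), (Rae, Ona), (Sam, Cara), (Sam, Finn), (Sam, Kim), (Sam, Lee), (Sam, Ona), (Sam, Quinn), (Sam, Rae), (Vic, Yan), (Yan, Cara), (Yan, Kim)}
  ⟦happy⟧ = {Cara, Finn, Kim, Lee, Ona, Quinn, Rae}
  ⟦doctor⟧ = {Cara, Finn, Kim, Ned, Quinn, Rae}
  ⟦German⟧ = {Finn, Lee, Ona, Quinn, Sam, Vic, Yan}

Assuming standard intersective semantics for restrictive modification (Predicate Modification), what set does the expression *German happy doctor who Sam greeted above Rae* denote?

{Finn, Quinn}

⟦who Sam greeted⟧ = {x : ⟨Sam, x⟩ ∈ ⟦greeted⟧} = {Cara, Finn, Kim, Lee, Ona, Quinn, Rae}
⟦above Rae⟧ = {x : ⟨x, Rae⟩ ∈ ⟦above⟧} = {Cara, Finn, Kim, Ned, Quinn, Rae, Sam, Vic, Yan}
⟦doctor⟧ = {Cara, Finn, Kim, Ned, Quinn, Rae}
… ∩ ⟦who Sam greeted⟧ = {Cara, Finn, Kim, Ned, Quinn, Rae} ∩ {Cara, Finn, Kim, Lee, Ona, Quinn, Rae} = {Cara, Finn, Kim, Quinn, Rae}
… ∩ ⟦above Rae⟧ = {Cara, Finn, Kim, Quinn, Rae} ∩ {Cara, Finn, Kim, Ned, Quinn, Rae, Sam, Vic, Yan} = {Cara, Finn, Kim, Quinn, Rae}
… ∩ ⟦German⟧ = {Cara, Finn, Kim, Quinn, Rae} ∩ {Finn, Lee, Ona, Quinn, Sam, Vic, Yan} = {Finn, Quinn}
… ∩ ⟦happy⟧ = {Finn, Quinn} ∩ {Cara, Finn, Kim, Lee, Ona, Quinn, Rae} = {Finn, Quinn}
So ⟦German happy doctor who Sam greeted above Rae⟧ = {Finn, Quinn}.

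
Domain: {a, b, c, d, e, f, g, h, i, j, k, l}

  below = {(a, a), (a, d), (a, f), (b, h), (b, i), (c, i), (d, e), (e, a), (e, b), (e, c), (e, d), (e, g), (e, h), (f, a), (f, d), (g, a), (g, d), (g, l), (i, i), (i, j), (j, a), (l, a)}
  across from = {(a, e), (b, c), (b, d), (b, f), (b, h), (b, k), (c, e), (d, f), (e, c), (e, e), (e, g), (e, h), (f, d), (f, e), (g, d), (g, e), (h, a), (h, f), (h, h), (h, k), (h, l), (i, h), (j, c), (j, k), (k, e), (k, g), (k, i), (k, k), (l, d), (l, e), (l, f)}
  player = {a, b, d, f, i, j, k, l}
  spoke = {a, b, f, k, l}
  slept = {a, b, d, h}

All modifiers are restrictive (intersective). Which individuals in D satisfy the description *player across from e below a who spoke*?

⟦across from e⟧ = {x : ⟨x, e⟩ ∈ ⟦across from⟧} = {a, c, e, f, g, k, l}
⟦below a⟧ = {x : ⟨x, a⟩ ∈ ⟦below⟧} = {a, e, f, g, j, l}
⟦who spoke⟧ = ⟦spoke⟧ = {a, b, f, k, l}
⟦player⟧ = {a, b, d, f, i, j, k, l}
… ∩ ⟦across from e⟧ = {a, b, d, f, i, j, k, l} ∩ {a, c, e, f, g, k, l} = {a, f, k, l}
… ∩ ⟦below a⟧ = {a, f, k, l} ∩ {a, e, f, g, j, l} = {a, f, l}
… ∩ ⟦who spoke⟧ = {a, f, l} ∩ {a, b, f, k, l} = {a, f, l}
So ⟦player across from e below a who spoke⟧ = {a, f, l}.

{a, f, l}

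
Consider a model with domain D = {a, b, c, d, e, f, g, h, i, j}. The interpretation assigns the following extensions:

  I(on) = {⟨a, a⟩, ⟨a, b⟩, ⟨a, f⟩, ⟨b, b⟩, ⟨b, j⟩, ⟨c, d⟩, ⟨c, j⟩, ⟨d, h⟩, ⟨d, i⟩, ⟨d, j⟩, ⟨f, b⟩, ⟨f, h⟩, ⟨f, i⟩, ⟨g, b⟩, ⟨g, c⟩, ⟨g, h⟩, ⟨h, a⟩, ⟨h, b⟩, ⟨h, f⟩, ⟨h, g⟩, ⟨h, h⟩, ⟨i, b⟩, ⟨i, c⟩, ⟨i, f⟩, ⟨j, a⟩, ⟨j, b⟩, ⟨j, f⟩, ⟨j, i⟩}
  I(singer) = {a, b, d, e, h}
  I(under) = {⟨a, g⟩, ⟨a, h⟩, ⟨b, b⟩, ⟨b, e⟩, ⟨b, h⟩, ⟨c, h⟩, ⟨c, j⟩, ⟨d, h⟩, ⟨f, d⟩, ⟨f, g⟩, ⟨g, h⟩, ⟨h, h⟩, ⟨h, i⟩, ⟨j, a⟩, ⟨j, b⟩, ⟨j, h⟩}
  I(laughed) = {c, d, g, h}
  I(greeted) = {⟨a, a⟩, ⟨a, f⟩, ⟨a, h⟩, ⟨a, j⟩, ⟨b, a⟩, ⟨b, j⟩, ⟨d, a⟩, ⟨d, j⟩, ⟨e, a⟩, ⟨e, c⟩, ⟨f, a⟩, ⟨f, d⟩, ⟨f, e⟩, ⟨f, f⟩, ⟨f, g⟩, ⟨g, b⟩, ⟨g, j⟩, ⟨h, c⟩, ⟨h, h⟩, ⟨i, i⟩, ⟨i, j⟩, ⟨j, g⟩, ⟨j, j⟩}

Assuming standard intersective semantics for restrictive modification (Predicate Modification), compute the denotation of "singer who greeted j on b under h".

⟦who greeted j⟧ = {x : ⟨x, j⟩ ∈ ⟦greeted⟧} = {a, b, d, g, i, j}
⟦on b⟧ = {x : ⟨x, b⟩ ∈ ⟦on⟧} = {a, b, f, g, h, i, j}
⟦under h⟧ = {x : ⟨x, h⟩ ∈ ⟦under⟧} = {a, b, c, d, g, h, j}
⟦singer⟧ = {a, b, d, e, h}
… ∩ ⟦who greeted j⟧ = {a, b, d, e, h} ∩ {a, b, d, g, i, j} = {a, b, d}
… ∩ ⟦on b⟧ = {a, b, d} ∩ {a, b, f, g, h, i, j} = {a, b}
… ∩ ⟦under h⟧ = {a, b} ∩ {a, b, c, d, g, h, j} = {a, b}
So ⟦singer who greeted j on b under h⟧ = {a, b}.

{a, b}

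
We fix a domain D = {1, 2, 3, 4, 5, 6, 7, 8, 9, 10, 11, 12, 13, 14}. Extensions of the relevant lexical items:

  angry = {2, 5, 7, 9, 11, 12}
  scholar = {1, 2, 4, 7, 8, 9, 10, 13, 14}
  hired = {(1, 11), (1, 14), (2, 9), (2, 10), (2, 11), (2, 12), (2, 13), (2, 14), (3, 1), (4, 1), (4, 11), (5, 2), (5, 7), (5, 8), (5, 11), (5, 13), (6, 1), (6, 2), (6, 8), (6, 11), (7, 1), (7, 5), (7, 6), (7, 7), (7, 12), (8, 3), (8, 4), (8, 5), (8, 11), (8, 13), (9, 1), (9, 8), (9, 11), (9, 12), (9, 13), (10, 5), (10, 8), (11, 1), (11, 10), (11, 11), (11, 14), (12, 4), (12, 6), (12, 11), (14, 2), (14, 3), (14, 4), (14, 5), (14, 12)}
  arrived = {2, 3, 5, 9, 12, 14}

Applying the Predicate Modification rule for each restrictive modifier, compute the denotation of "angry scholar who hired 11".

{2, 9}

⟦who hired 11⟧ = {x : ⟨x, 11⟩ ∈ ⟦hired⟧} = {1, 2, 4, 5, 6, 8, 9, 11, 12}
⟦scholar⟧ = {1, 2, 4, 7, 8, 9, 10, 13, 14}
… ∩ ⟦who hired 11⟧ = {1, 2, 4, 7, 8, 9, 10, 13, 14} ∩ {1, 2, 4, 5, 6, 8, 9, 11, 12} = {1, 2, 4, 8, 9}
… ∩ ⟦angry⟧ = {1, 2, 4, 8, 9} ∩ {2, 5, 7, 9, 11, 12} = {2, 9}
So ⟦angry scholar who hired 11⟧ = {2, 9}.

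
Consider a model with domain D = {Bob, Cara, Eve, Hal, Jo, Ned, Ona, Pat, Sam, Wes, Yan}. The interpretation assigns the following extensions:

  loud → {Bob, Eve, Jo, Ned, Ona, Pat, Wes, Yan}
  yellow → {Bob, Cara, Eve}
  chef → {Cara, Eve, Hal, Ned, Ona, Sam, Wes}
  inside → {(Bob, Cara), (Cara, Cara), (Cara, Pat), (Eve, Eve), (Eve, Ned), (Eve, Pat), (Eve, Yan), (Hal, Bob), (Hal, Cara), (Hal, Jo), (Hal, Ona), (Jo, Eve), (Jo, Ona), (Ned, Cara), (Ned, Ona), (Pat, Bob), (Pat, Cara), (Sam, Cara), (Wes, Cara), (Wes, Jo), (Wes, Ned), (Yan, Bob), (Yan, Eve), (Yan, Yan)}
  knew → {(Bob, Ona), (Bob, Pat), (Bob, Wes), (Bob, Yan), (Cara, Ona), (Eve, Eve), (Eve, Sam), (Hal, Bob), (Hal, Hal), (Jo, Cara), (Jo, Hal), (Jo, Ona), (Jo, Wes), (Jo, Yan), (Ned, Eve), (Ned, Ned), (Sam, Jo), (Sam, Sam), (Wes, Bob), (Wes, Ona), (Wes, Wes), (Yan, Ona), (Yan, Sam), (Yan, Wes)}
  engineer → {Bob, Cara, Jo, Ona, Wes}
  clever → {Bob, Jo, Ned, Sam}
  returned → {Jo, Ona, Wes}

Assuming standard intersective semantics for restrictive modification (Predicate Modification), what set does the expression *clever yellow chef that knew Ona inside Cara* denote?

∅

⟦that knew Ona⟧ = {x : ⟨x, Ona⟩ ∈ ⟦knew⟧} = {Bob, Cara, Jo, Wes, Yan}
⟦inside Cara⟧ = {x : ⟨x, Cara⟩ ∈ ⟦inside⟧} = {Bob, Cara, Hal, Ned, Pat, Sam, Wes}
⟦chef⟧ = {Cara, Eve, Hal, Ned, Ona, Sam, Wes}
… ∩ ⟦that knew Ona⟧ = {Cara, Eve, Hal, Ned, Ona, Sam, Wes} ∩ {Bob, Cara, Jo, Wes, Yan} = {Cara, Wes}
… ∩ ⟦inside Cara⟧ = {Cara, Wes} ∩ {Bob, Cara, Hal, Ned, Pat, Sam, Wes} = {Cara, Wes}
… ∩ ⟦clever⟧ = {Cara, Wes} ∩ {Bob, Jo, Ned, Sam} = ∅
… ∩ ⟦yellow⟧ = ∅ ∩ {Bob, Cara, Eve} = ∅
So ⟦clever yellow chef that knew Ona inside Cara⟧ = ∅.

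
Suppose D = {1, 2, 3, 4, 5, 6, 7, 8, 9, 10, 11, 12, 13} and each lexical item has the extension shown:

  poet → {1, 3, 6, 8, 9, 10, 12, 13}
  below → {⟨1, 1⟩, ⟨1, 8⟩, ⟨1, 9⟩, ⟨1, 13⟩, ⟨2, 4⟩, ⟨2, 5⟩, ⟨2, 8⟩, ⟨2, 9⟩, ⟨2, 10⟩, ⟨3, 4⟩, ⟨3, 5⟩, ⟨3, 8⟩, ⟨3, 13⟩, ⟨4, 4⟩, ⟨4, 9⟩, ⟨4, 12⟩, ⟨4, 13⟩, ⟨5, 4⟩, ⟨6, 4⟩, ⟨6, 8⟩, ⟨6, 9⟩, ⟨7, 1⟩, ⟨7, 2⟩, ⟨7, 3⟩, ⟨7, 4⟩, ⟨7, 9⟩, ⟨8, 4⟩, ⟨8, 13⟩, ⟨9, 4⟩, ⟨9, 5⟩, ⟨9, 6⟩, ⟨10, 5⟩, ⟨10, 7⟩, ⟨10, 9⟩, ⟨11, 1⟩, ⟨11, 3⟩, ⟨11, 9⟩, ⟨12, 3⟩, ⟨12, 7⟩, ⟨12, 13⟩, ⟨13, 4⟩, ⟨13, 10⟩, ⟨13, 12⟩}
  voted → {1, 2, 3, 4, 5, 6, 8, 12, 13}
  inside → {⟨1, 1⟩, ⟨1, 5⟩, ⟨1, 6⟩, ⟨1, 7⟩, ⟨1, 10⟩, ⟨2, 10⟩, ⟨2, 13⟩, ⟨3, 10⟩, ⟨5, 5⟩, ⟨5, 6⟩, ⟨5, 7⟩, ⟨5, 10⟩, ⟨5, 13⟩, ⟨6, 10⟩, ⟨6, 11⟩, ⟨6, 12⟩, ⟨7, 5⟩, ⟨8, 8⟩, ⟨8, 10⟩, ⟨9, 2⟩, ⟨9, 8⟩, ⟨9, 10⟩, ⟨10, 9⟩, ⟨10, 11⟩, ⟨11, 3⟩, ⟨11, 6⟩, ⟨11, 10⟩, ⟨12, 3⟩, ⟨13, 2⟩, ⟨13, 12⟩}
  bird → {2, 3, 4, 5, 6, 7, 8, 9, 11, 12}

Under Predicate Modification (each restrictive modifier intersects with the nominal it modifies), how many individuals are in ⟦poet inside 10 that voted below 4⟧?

3

⟦inside 10⟧ = {x : ⟨x, 10⟩ ∈ ⟦inside⟧} = {1, 2, 3, 5, 6, 8, 9, 11}
⟦that voted⟧ = ⟦voted⟧ = {1, 2, 3, 4, 5, 6, 8, 12, 13}
⟦below 4⟧ = {x : ⟨x, 4⟩ ∈ ⟦below⟧} = {2, 3, 4, 5, 6, 7, 8, 9, 13}
⟦poet⟧ = {1, 3, 6, 8, 9, 10, 12, 13}
… ∩ ⟦inside 10⟧ = {1, 3, 6, 8, 9, 10, 12, 13} ∩ {1, 2, 3, 5, 6, 8, 9, 11} = {1, 3, 6, 8, 9}
… ∩ ⟦that voted⟧ = {1, 3, 6, 8, 9} ∩ {1, 2, 3, 4, 5, 6, 8, 12, 13} = {1, 3, 6, 8}
… ∩ ⟦below 4⟧ = {1, 3, 6, 8} ∩ {2, 3, 4, 5, 6, 7, 8, 9, 13} = {3, 6, 8}
⟦poet inside 10 that voted below 4⟧ = {3, 6, 8}, so the cardinality is 3.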